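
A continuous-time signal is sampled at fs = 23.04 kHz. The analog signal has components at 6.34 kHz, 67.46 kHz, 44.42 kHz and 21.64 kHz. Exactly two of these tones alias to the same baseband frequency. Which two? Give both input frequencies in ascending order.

44.42 kHz, 67.46 kHz

fs/2 = 11.52 kHz.
6.34 kHz ≤ fs/2 = 11.52 kHz, passes unchanged.
67.46 kHz mod fs = 21.38 kHz.
21.38 kHz > fs/2 = 11.52 kHz, folds to fs − 21.38 kHz = 1.66 kHz.
44.42 kHz mod fs = 21.38 kHz.
21.38 kHz > fs/2 = 11.52 kHz, folds to fs − 21.38 kHz = 1.66 kHz.
21.64 kHz > fs/2 = 11.52 kHz, folds to fs − 21.64 kHz = 1.4 kHz.
44.42 kHz and 67.46 kHz both map to 1.66 kHz.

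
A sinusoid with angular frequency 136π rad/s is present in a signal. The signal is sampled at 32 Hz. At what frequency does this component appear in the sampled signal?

ω = 136π rad/s → f = ω/(2π) = 68 Hz.
68 Hz mod fs = 4 Hz.
4 Hz ≤ fs/2 = 16 Hz, appears at 4 Hz.

4 Hz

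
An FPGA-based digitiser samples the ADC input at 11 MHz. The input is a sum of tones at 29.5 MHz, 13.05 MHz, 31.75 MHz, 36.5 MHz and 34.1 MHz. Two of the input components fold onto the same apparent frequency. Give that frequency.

fs/2 = 5.5 MHz.
29.5 MHz mod fs = 7.5 MHz.
7.5 MHz > fs/2 = 5.5 MHz, folds to fs − 7.5 MHz = 3.5 MHz.
13.05 MHz mod fs = 2.05 MHz.
2.05 MHz ≤ fs/2 = 5.5 MHz, appears at 2.05 MHz.
31.75 MHz mod fs = 9.75 MHz.
9.75 MHz > fs/2 = 5.5 MHz, folds to fs − 9.75 MHz = 1.25 MHz.
36.5 MHz mod fs = 3.5 MHz.
3.5 MHz ≤ fs/2 = 5.5 MHz, appears at 3.5 MHz.
34.1 MHz mod fs = 1.1 MHz.
1.1 MHz ≤ fs/2 = 5.5 MHz, appears at 1.1 MHz.
29.5 MHz and 36.5 MHz both map to 3.5 MHz.

3.5 MHz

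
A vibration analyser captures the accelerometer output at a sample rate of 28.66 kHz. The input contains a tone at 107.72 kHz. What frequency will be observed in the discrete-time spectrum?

6.92 kHz

107.72 kHz mod fs = 21.74 kHz.
21.74 kHz > fs/2 = 14.33 kHz, folds to fs − 21.74 kHz = 6.92 kHz.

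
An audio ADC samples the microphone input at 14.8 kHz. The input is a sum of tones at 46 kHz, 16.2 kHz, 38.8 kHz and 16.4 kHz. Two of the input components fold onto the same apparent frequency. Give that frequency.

fs/2 = 7.4 kHz.
46 kHz mod fs = 1.6 kHz.
1.6 kHz ≤ fs/2 = 7.4 kHz, appears at 1.6 kHz.
16.2 kHz mod fs = 1.4 kHz.
1.4 kHz ≤ fs/2 = 7.4 kHz, appears at 1.4 kHz.
38.8 kHz mod fs = 9.2 kHz.
9.2 kHz > fs/2 = 7.4 kHz, folds to fs − 9.2 kHz = 5.6 kHz.
16.4 kHz mod fs = 1.6 kHz.
1.6 kHz ≤ fs/2 = 7.4 kHz, appears at 1.6 kHz.
16.4 kHz and 46 kHz both map to 1.6 kHz.

1.6 kHz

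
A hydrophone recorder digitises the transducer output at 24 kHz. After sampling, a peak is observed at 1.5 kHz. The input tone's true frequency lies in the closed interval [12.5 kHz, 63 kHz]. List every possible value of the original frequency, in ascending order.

Frequencies that alias to 1.5 kHz are k·fs ± 1.5 kHz for integer k ≥ 0.
k=0: 1.5 kHz.
k=1: 22.5 kHz, 25.5 kHz.
k=2: 46.5 kHz, 49.5 kHz.
k=3: 70.5 kHz, 73.5 kHz.
Within [12.5 kHz, 63 kHz]: 22.5 kHz, 25.5 kHz, 46.5 kHz, 49.5 kHz.

22.5 kHz, 25.5 kHz, 46.5 kHz, 49.5 kHz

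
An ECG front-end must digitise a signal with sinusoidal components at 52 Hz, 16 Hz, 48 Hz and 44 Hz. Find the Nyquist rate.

Highest-frequency component: 52 Hz.
Nyquist rate = 2 × 52 Hz = 104 Hz.

104 Hz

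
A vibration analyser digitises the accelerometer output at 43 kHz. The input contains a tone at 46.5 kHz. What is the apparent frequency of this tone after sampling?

46.5 kHz mod fs = 3.5 kHz.
3.5 kHz ≤ fs/2 = 21.5 kHz, appears at 3.5 kHz.

3.5 kHz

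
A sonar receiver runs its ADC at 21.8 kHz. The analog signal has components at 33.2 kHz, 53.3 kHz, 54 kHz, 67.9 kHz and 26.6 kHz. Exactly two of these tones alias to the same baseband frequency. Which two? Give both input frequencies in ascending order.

33.2 kHz, 54 kHz

fs/2 = 10.9 kHz.
33.2 kHz mod fs = 11.4 kHz.
11.4 kHz > fs/2 = 10.9 kHz, folds to fs − 11.4 kHz = 10.4 kHz.
53.3 kHz mod fs = 9.7 kHz.
9.7 kHz ≤ fs/2 = 10.9 kHz, appears at 9.7 kHz.
54 kHz mod fs = 10.4 kHz.
10.4 kHz ≤ fs/2 = 10.9 kHz, appears at 10.4 kHz.
67.9 kHz mod fs = 2.5 kHz.
2.5 kHz ≤ fs/2 = 10.9 kHz, appears at 2.5 kHz.
26.6 kHz mod fs = 4.8 kHz.
4.8 kHz ≤ fs/2 = 10.9 kHz, appears at 4.8 kHz.
33.2 kHz and 54 kHz both map to 10.4 kHz.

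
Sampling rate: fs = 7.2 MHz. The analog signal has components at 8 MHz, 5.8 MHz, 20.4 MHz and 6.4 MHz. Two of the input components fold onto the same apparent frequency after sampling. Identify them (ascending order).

6.4 MHz, 8 MHz

fs/2 = 3.6 MHz.
8 MHz mod fs = 0.8 MHz.
0.8 MHz ≤ fs/2 = 3.6 MHz, appears at 0.8 MHz.
5.8 MHz > fs/2 = 3.6 MHz, folds to fs − 5.8 MHz = 1.4 MHz.
20.4 MHz mod fs = 6 MHz.
6 MHz > fs/2 = 3.6 MHz, folds to fs − 6 MHz = 1.2 MHz.
6.4 MHz > fs/2 = 3.6 MHz, folds to fs − 6.4 MHz = 0.8 MHz.
6.4 MHz and 8 MHz both map to 0.8 MHz.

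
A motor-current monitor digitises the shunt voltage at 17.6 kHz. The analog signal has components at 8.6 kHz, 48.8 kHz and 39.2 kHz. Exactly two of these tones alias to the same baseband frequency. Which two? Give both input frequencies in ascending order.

fs/2 = 8.8 kHz.
8.6 kHz ≤ fs/2 = 8.8 kHz, passes unchanged.
48.8 kHz mod fs = 13.6 kHz.
13.6 kHz > fs/2 = 8.8 kHz, folds to fs − 13.6 kHz = 4 kHz.
39.2 kHz mod fs = 4 kHz.
4 kHz ≤ fs/2 = 8.8 kHz, appears at 4 kHz.
39.2 kHz and 48.8 kHz both map to 4 kHz.

39.2 kHz, 48.8 kHz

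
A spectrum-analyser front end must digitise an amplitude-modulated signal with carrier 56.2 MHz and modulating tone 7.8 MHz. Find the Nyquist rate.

128 MHz

AM sidebands sit at fc ± fm = 48.4 MHz and 64 MHz.
Highest-frequency component: 64 MHz.
Nyquist rate = 2 × 64 MHz = 128 MHz.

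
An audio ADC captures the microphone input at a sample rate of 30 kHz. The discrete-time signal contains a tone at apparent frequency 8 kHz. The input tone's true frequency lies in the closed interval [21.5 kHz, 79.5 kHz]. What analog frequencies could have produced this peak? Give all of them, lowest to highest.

Frequencies that alias to 8 kHz are k·fs ± 8 kHz for integer k ≥ 0.
k=0: 8 kHz.
k=1: 22 kHz, 38 kHz.
k=2: 52 kHz, 68 kHz.
k=3: 82 kHz, 98 kHz.
Within [21.5 kHz, 79.5 kHz]: 22 kHz, 38 kHz, 52 kHz, 68 kHz.

22 kHz, 38 kHz, 52 kHz, 68 kHz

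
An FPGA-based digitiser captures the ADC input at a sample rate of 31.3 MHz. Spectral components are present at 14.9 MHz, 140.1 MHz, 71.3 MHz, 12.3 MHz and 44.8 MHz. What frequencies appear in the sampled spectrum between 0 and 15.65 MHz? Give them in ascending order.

fs/2 = 15.65 MHz.
14.9 MHz ≤ fs/2 = 15.65 MHz, passes unchanged.
140.1 MHz mod fs = 14.9 MHz.
14.9 MHz ≤ fs/2 = 15.65 MHz, appears at 14.9 MHz.
71.3 MHz mod fs = 8.7 MHz.
8.7 MHz ≤ fs/2 = 15.65 MHz, appears at 8.7 MHz.
12.3 MHz ≤ fs/2 = 15.65 MHz, passes unchanged.
44.8 MHz mod fs = 13.5 MHz.
13.5 MHz ≤ fs/2 = 15.65 MHz, appears at 13.5 MHz.
Distinct values: {8.7 MHz, 12.3 MHz, 13.5 MHz, 14.9 MHz}.

8.7 MHz, 12.3 MHz, 13.5 MHz, 14.9 MHz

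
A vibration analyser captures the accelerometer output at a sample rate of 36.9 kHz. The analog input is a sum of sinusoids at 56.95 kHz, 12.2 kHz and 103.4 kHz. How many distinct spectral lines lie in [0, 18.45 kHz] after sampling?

3

fs/2 = 18.45 kHz.
56.95 kHz mod fs = 20.05 kHz.
20.05 kHz > fs/2 = 18.45 kHz, folds to fs − 20.05 kHz = 16.85 kHz.
12.2 kHz ≤ fs/2 = 18.45 kHz, passes unchanged.
103.4 kHz mod fs = 29.6 kHz.
29.6 kHz > fs/2 = 18.45 kHz, folds to fs − 29.6 kHz = 7.3 kHz.
Distinct values: {7.3 kHz, 12.2 kHz, 16.85 kHz} → 3.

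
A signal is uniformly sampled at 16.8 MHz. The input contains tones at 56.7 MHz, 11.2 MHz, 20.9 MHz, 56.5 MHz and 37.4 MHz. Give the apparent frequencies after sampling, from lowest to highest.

fs/2 = 8.4 MHz.
56.7 MHz mod fs = 6.3 MHz.
6.3 MHz ≤ fs/2 = 8.4 MHz, appears at 6.3 MHz.
11.2 MHz > fs/2 = 8.4 MHz, folds to fs − 11.2 MHz = 5.6 MHz.
20.9 MHz mod fs = 4.1 MHz.
4.1 MHz ≤ fs/2 = 8.4 MHz, appears at 4.1 MHz.
56.5 MHz mod fs = 6.1 MHz.
6.1 MHz ≤ fs/2 = 8.4 MHz, appears at 6.1 MHz.
37.4 MHz mod fs = 3.8 MHz.
3.8 MHz ≤ fs/2 = 8.4 MHz, appears at 3.8 MHz.
Distinct values: {3.8 MHz, 4.1 MHz, 5.6 MHz, 6.1 MHz, 6.3 MHz}.

3.8 MHz, 4.1 MHz, 5.6 MHz, 6.1 MHz, 6.3 MHz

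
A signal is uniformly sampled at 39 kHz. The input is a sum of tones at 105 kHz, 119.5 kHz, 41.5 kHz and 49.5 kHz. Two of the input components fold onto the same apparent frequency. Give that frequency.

2.5 kHz

fs/2 = 19.5 kHz.
105 kHz mod fs = 27 kHz.
27 kHz > fs/2 = 19.5 kHz, folds to fs − 27 kHz = 12 kHz.
119.5 kHz mod fs = 2.5 kHz.
2.5 kHz ≤ fs/2 = 19.5 kHz, appears at 2.5 kHz.
41.5 kHz mod fs = 2.5 kHz.
2.5 kHz ≤ fs/2 = 19.5 kHz, appears at 2.5 kHz.
49.5 kHz mod fs = 10.5 kHz.
10.5 kHz ≤ fs/2 = 19.5 kHz, appears at 10.5 kHz.
41.5 kHz and 119.5 kHz both map to 2.5 kHz.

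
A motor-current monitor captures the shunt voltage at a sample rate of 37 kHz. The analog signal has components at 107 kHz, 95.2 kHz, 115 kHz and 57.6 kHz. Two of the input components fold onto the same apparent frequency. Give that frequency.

4 kHz

fs/2 = 18.5 kHz.
107 kHz mod fs = 33 kHz.
33 kHz > fs/2 = 18.5 kHz, folds to fs − 33 kHz = 4 kHz.
95.2 kHz mod fs = 21.2 kHz.
21.2 kHz > fs/2 = 18.5 kHz, folds to fs − 21.2 kHz = 15.8 kHz.
115 kHz mod fs = 4 kHz.
4 kHz ≤ fs/2 = 18.5 kHz, appears at 4 kHz.
57.6 kHz mod fs = 20.6 kHz.
20.6 kHz > fs/2 = 18.5 kHz, folds to fs − 20.6 kHz = 16.4 kHz.
107 kHz and 115 kHz both map to 4 kHz.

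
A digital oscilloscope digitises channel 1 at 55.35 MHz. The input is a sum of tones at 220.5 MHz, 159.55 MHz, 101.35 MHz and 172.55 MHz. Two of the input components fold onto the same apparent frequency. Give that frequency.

fs/2 = 27.675 MHz.
220.5 MHz mod fs = 54.45 MHz.
54.45 MHz > fs/2 = 27.675 MHz, folds to fs − 54.45 MHz = 0.9 MHz.
159.55 MHz mod fs = 48.85 MHz.
48.85 MHz > fs/2 = 27.675 MHz, folds to fs − 48.85 MHz = 6.5 MHz.
101.35 MHz mod fs = 46 MHz.
46 MHz > fs/2 = 27.675 MHz, folds to fs − 46 MHz = 9.35 MHz.
172.55 MHz mod fs = 6.5 MHz.
6.5 MHz ≤ fs/2 = 27.675 MHz, appears at 6.5 MHz.
159.55 MHz and 172.55 MHz both map to 6.5 MHz.

6.5 MHz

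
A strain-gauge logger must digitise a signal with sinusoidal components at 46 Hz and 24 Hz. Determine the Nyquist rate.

92 Hz

Highest-frequency component: 46 Hz.
Nyquist rate = 2 × 46 Hz = 92 Hz.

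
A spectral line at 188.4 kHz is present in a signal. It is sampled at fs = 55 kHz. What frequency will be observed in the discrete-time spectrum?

188.4 kHz mod fs = 23.4 kHz.
23.4 kHz ≤ fs/2 = 27.5 kHz, appears at 23.4 kHz.

23.4 kHz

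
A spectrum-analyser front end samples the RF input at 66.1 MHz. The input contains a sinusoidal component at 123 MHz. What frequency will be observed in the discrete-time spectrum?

123 MHz mod fs = 56.9 MHz.
56.9 MHz > fs/2 = 33.05 MHz, folds to fs − 56.9 MHz = 9.2 MHz.

9.2 MHz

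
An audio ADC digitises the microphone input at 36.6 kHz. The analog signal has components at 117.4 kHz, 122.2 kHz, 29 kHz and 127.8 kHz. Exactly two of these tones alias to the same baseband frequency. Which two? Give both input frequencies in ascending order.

fs/2 = 18.3 kHz.
117.4 kHz mod fs = 7.6 kHz.
7.6 kHz ≤ fs/2 = 18.3 kHz, appears at 7.6 kHz.
122.2 kHz mod fs = 12.4 kHz.
12.4 kHz ≤ fs/2 = 18.3 kHz, appears at 12.4 kHz.
29 kHz > fs/2 = 18.3 kHz, folds to fs − 29 kHz = 7.6 kHz.
127.8 kHz mod fs = 18 kHz.
18 kHz ≤ fs/2 = 18.3 kHz, appears at 18 kHz.
29 kHz and 117.4 kHz both map to 7.6 kHz.

29 kHz, 117.4 kHz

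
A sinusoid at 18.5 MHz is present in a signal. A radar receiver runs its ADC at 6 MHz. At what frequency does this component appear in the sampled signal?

18.5 MHz mod fs = 0.5 MHz.
0.5 MHz ≤ fs/2 = 3 MHz, appears at 0.5 MHz.

0.5 MHz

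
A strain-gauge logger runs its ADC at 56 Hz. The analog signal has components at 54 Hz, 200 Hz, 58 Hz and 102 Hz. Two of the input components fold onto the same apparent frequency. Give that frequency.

2 Hz

fs/2 = 28 Hz.
54 Hz > fs/2 = 28 Hz, folds to fs − 54 Hz = 2 Hz.
200 Hz mod fs = 32 Hz.
32 Hz > fs/2 = 28 Hz, folds to fs − 32 Hz = 24 Hz.
58 Hz mod fs = 2 Hz.
2 Hz ≤ fs/2 = 28 Hz, appears at 2 Hz.
102 Hz mod fs = 46 Hz.
46 Hz > fs/2 = 28 Hz, folds to fs − 46 Hz = 10 Hz.
54 Hz and 58 Hz both map to 2 Hz.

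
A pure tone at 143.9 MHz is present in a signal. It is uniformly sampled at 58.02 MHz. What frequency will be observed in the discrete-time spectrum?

27.86 MHz

143.9 MHz mod fs = 27.86 MHz.
27.86 MHz ≤ fs/2 = 29.01 MHz, appears at 27.86 MHz.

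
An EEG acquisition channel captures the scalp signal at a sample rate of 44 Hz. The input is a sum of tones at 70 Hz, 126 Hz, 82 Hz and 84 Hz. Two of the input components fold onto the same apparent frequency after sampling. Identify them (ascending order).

82 Hz, 126 Hz

fs/2 = 22 Hz.
70 Hz mod fs = 26 Hz.
26 Hz > fs/2 = 22 Hz, folds to fs − 26 Hz = 18 Hz.
126 Hz mod fs = 38 Hz.
38 Hz > fs/2 = 22 Hz, folds to fs − 38 Hz = 6 Hz.
82 Hz mod fs = 38 Hz.
38 Hz > fs/2 = 22 Hz, folds to fs − 38 Hz = 6 Hz.
84 Hz mod fs = 40 Hz.
40 Hz > fs/2 = 22 Hz, folds to fs − 40 Hz = 4 Hz.
82 Hz and 126 Hz both map to 6 Hz.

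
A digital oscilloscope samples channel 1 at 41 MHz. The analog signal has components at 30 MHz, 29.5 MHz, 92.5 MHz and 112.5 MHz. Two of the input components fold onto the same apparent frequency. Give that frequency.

fs/2 = 20.5 MHz.
30 MHz > fs/2 = 20.5 MHz, folds to fs − 30 MHz = 11 MHz.
29.5 MHz > fs/2 = 20.5 MHz, folds to fs − 29.5 MHz = 11.5 MHz.
92.5 MHz mod fs = 10.5 MHz.
10.5 MHz ≤ fs/2 = 20.5 MHz, appears at 10.5 MHz.
112.5 MHz mod fs = 30.5 MHz.
30.5 MHz > fs/2 = 20.5 MHz, folds to fs − 30.5 MHz = 10.5 MHz.
92.5 MHz and 112.5 MHz both map to 10.5 MHz.

10.5 MHz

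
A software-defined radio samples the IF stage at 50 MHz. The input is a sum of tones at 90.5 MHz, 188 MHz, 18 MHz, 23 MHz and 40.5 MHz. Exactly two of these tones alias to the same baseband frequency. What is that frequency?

fs/2 = 25 MHz.
90.5 MHz mod fs = 40.5 MHz.
40.5 MHz > fs/2 = 25 MHz, folds to fs − 40.5 MHz = 9.5 MHz.
188 MHz mod fs = 38 MHz.
38 MHz > fs/2 = 25 MHz, folds to fs − 38 MHz = 12 MHz.
18 MHz ≤ fs/2 = 25 MHz, passes unchanged.
23 MHz ≤ fs/2 = 25 MHz, passes unchanged.
40.5 MHz > fs/2 = 25 MHz, folds to fs − 40.5 MHz = 9.5 MHz.
40.5 MHz and 90.5 MHz both map to 9.5 MHz.

9.5 MHz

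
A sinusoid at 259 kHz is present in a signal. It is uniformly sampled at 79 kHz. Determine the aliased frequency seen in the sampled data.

22 kHz

259 kHz mod fs = 22 kHz.
22 kHz ≤ fs/2 = 39.5 kHz, appears at 22 kHz.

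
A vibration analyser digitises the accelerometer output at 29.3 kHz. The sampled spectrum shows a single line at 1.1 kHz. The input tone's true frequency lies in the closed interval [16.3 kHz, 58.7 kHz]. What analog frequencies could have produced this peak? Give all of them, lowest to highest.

28.2 kHz, 30.4 kHz, 57.5 kHz

Frequencies that alias to 1.1 kHz are k·fs ± 1.1 kHz for integer k ≥ 0.
k=0: 1.1 kHz.
k=1: 28.2 kHz, 30.4 kHz.
k=2: 57.5 kHz, 59.7 kHz.
k=3: 86.8 kHz, 89 kHz.
Within [16.3 kHz, 58.7 kHz]: 28.2 kHz, 30.4 kHz, 57.5 kHz.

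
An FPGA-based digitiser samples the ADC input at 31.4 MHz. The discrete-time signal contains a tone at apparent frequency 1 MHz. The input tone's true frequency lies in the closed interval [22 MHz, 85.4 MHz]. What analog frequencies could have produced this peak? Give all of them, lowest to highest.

30.4 MHz, 32.4 MHz, 61.8 MHz, 63.8 MHz

Frequencies that alias to 1 MHz are k·fs ± 1 MHz for integer k ≥ 0.
k=0: 1 MHz.
k=1: 30.4 MHz, 32.4 MHz.
k=2: 61.8 MHz, 63.8 MHz.
k=3: 93.2 MHz, 95.2 MHz.
Within [22 MHz, 85.4 MHz]: 30.4 MHz, 32.4 MHz, 61.8 MHz, 63.8 MHz.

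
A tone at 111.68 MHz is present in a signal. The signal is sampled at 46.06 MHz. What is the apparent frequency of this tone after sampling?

111.68 MHz mod fs = 19.56 MHz.
19.56 MHz ≤ fs/2 = 23.03 MHz, appears at 19.56 MHz.

19.56 MHz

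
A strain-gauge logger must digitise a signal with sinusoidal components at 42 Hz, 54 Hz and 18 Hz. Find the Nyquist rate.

Highest-frequency component: 54 Hz.
Nyquist rate = 2 × 54 Hz = 108 Hz.

108 Hz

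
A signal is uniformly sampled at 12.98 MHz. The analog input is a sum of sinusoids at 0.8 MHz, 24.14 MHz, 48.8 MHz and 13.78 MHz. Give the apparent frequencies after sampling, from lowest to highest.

0.8 MHz, 1.82 MHz, 3.12 MHz

fs/2 = 6.49 MHz.
0.8 MHz ≤ fs/2 = 6.49 MHz, passes unchanged.
24.14 MHz mod fs = 11.16 MHz.
11.16 MHz > fs/2 = 6.49 MHz, folds to fs − 11.16 MHz = 1.82 MHz.
48.8 MHz mod fs = 9.86 MHz.
9.86 MHz > fs/2 = 6.49 MHz, folds to fs − 9.86 MHz = 3.12 MHz.
13.78 MHz mod fs = 0.8 MHz.
0.8 MHz ≤ fs/2 = 6.49 MHz, appears at 0.8 MHz.
Distinct values: {0.8 MHz, 1.82 MHz, 3.12 MHz}.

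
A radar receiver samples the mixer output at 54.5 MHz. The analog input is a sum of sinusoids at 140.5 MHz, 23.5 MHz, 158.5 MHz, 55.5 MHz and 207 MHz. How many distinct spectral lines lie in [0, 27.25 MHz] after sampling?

5

fs/2 = 27.25 MHz.
140.5 MHz mod fs = 31.5 MHz.
31.5 MHz > fs/2 = 27.25 MHz, folds to fs − 31.5 MHz = 23 MHz.
23.5 MHz ≤ fs/2 = 27.25 MHz, passes unchanged.
158.5 MHz mod fs = 49.5 MHz.
49.5 MHz > fs/2 = 27.25 MHz, folds to fs − 49.5 MHz = 5 MHz.
55.5 MHz mod fs = 1 MHz.
1 MHz ≤ fs/2 = 27.25 MHz, appears at 1 MHz.
207 MHz mod fs = 43.5 MHz.
43.5 MHz > fs/2 = 27.25 MHz, folds to fs − 43.5 MHz = 11 MHz.
Distinct values: {1 MHz, 5 MHz, 11 MHz, 23 MHz, 23.5 MHz} → 5.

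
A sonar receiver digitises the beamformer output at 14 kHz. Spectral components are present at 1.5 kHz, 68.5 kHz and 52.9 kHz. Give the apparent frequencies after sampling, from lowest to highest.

fs/2 = 7 kHz.
1.5 kHz ≤ fs/2 = 7 kHz, passes unchanged.
68.5 kHz mod fs = 12.5 kHz.
12.5 kHz > fs/2 = 7 kHz, folds to fs − 12.5 kHz = 1.5 kHz.
52.9 kHz mod fs = 10.9 kHz.
10.9 kHz > fs/2 = 7 kHz, folds to fs − 10.9 kHz = 3.1 kHz.
Distinct values: {1.5 kHz, 3.1 kHz}.

1.5 kHz, 3.1 kHz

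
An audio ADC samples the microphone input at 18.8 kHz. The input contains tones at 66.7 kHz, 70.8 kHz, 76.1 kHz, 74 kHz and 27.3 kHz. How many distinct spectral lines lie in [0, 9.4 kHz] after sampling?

fs/2 = 9.4 kHz.
66.7 kHz mod fs = 10.3 kHz.
10.3 kHz > fs/2 = 9.4 kHz, folds to fs − 10.3 kHz = 8.5 kHz.
70.8 kHz mod fs = 14.4 kHz.
14.4 kHz > fs/2 = 9.4 kHz, folds to fs − 14.4 kHz = 4.4 kHz.
76.1 kHz mod fs = 0.9 kHz.
0.9 kHz ≤ fs/2 = 9.4 kHz, appears at 0.9 kHz.
74 kHz mod fs = 17.6 kHz.
17.6 kHz > fs/2 = 9.4 kHz, folds to fs − 17.6 kHz = 1.2 kHz.
27.3 kHz mod fs = 8.5 kHz.
8.5 kHz ≤ fs/2 = 9.4 kHz, appears at 8.5 kHz.
Distinct values: {0.9 kHz, 1.2 kHz, 4.4 kHz, 8.5 kHz} → 4.

4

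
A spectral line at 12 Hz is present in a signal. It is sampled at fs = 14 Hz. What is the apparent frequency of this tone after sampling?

2 Hz

12 Hz > fs/2 = 7 Hz, folds to fs − 12 Hz = 2 Hz.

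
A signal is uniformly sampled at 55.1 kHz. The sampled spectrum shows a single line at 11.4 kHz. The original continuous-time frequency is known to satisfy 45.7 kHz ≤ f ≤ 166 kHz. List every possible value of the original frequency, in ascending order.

66.5 kHz, 98.8 kHz, 121.6 kHz, 153.9 kHz

Frequencies that alias to 11.4 kHz are k·fs ± 11.4 kHz for integer k ≥ 0.
k=0: 11.4 kHz.
k=1: 43.7 kHz, 66.5 kHz.
k=2: 98.8 kHz, 121.6 kHz.
k=3: 153.9 kHz, 176.7 kHz.
k=4: 209 kHz, 231.8 kHz.
Within [45.7 kHz, 166 kHz]: 66.5 kHz, 98.8 kHz, 121.6 kHz, 153.9 kHz.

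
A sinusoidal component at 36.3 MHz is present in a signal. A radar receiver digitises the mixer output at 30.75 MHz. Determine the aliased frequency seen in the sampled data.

5.55 MHz

36.3 MHz mod fs = 5.55 MHz.
5.55 MHz ≤ fs/2 = 15.375 MHz, appears at 5.55 MHz.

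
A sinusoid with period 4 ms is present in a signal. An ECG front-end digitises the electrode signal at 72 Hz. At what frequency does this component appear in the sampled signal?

34 Hz

T = 4 ms → f = 1/T = 250 Hz.
250 Hz mod fs = 34 Hz.
34 Hz ≤ fs/2 = 36 Hz, appears at 34 Hz.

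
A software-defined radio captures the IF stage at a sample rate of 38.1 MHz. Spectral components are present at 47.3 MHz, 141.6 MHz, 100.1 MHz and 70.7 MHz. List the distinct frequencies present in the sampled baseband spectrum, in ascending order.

5.5 MHz, 9.2 MHz, 10.8 MHz, 14.2 MHz

fs/2 = 19.05 MHz.
47.3 MHz mod fs = 9.2 MHz.
9.2 MHz ≤ fs/2 = 19.05 MHz, appears at 9.2 MHz.
141.6 MHz mod fs = 27.3 MHz.
27.3 MHz > fs/2 = 19.05 MHz, folds to fs − 27.3 MHz = 10.8 MHz.
100.1 MHz mod fs = 23.9 MHz.
23.9 MHz > fs/2 = 19.05 MHz, folds to fs − 23.9 MHz = 14.2 MHz.
70.7 MHz mod fs = 32.6 MHz.
32.6 MHz > fs/2 = 19.05 MHz, folds to fs − 32.6 MHz = 5.5 MHz.
Distinct values: {5.5 MHz, 9.2 MHz, 10.8 MHz, 14.2 MHz}.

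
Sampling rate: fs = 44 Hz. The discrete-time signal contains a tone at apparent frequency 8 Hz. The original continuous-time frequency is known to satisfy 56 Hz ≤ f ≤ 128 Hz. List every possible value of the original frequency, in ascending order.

80 Hz, 96 Hz, 124 Hz

Frequencies that alias to 8 Hz are k·fs ± 8 Hz for integer k ≥ 0.
k=0: 8 Hz.
k=1: 36 Hz, 52 Hz.
k=2: 80 Hz, 96 Hz.
k=3: 124 Hz, 140 Hz.
k=4: 168 Hz, 184 Hz.
Within [56 Hz, 128 Hz]: 80 Hz, 96 Hz, 124 Hz.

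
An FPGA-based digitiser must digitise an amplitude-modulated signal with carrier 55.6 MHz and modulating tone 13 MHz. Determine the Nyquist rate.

AM sidebands sit at fc ± fm = 42.6 MHz and 68.6 MHz.
Highest-frequency component: 68.6 MHz.
Nyquist rate = 2 × 68.6 MHz = 137.2 MHz.

137.2 MHz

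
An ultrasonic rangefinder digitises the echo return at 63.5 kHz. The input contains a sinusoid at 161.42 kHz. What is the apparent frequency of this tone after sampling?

29.08 kHz

161.42 kHz mod fs = 34.42 kHz.
34.42 kHz > fs/2 = 31.75 kHz, folds to fs − 34.42 kHz = 29.08 kHz.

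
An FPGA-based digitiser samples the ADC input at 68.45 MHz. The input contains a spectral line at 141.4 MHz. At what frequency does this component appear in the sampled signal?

141.4 MHz mod fs = 4.5 MHz.
4.5 MHz ≤ fs/2 = 34.225 MHz, appears at 4.5 MHz.

4.5 MHz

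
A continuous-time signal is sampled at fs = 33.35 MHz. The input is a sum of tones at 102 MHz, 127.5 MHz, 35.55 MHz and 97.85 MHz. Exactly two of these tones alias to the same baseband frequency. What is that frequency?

2.2 MHz

fs/2 = 16.675 MHz.
102 MHz mod fs = 1.95 MHz.
1.95 MHz ≤ fs/2 = 16.675 MHz, appears at 1.95 MHz.
127.5 MHz mod fs = 27.45 MHz.
27.45 MHz > fs/2 = 16.675 MHz, folds to fs − 27.45 MHz = 5.9 MHz.
35.55 MHz mod fs = 2.2 MHz.
2.2 MHz ≤ fs/2 = 16.675 MHz, appears at 2.2 MHz.
97.85 MHz mod fs = 31.15 MHz.
31.15 MHz > fs/2 = 16.675 MHz, folds to fs − 31.15 MHz = 2.2 MHz.
35.55 MHz and 97.85 MHz both map to 2.2 MHz.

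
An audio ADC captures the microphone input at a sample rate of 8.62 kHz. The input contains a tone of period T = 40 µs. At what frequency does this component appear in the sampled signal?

0.86 kHz

T = 40 µs → f = 1/T = 25 kHz.
25 kHz mod fs = 7.76 kHz.
7.76 kHz > fs/2 = 4.31 kHz, folds to fs − 7.76 kHz = 0.86 kHz.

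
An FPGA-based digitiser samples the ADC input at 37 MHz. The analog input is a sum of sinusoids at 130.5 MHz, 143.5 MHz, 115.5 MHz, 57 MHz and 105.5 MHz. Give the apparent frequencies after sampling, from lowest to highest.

4.5 MHz, 5.5 MHz, 17 MHz, 17.5 MHz

fs/2 = 18.5 MHz.
130.5 MHz mod fs = 19.5 MHz.
19.5 MHz > fs/2 = 18.5 MHz, folds to fs − 19.5 MHz = 17.5 MHz.
143.5 MHz mod fs = 32.5 MHz.
32.5 MHz > fs/2 = 18.5 MHz, folds to fs − 32.5 MHz = 4.5 MHz.
115.5 MHz mod fs = 4.5 MHz.
4.5 MHz ≤ fs/2 = 18.5 MHz, appears at 4.5 MHz.
57 MHz mod fs = 20 MHz.
20 MHz > fs/2 = 18.5 MHz, folds to fs − 20 MHz = 17 MHz.
105.5 MHz mod fs = 31.5 MHz.
31.5 MHz > fs/2 = 18.5 MHz, folds to fs − 31.5 MHz = 5.5 MHz.
Distinct values: {4.5 MHz, 5.5 MHz, 17 MHz, 17.5 MHz}.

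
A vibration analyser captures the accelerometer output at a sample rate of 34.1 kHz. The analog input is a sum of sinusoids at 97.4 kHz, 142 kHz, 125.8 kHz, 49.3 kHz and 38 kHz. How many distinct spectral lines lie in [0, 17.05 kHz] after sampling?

5

fs/2 = 17.05 kHz.
97.4 kHz mod fs = 29.2 kHz.
29.2 kHz > fs/2 = 17.05 kHz, folds to fs − 29.2 kHz = 4.9 kHz.
142 kHz mod fs = 5.6 kHz.
5.6 kHz ≤ fs/2 = 17.05 kHz, appears at 5.6 kHz.
125.8 kHz mod fs = 23.5 kHz.
23.5 kHz > fs/2 = 17.05 kHz, folds to fs − 23.5 kHz = 10.6 kHz.
49.3 kHz mod fs = 15.2 kHz.
15.2 kHz ≤ fs/2 = 17.05 kHz, appears at 15.2 kHz.
38 kHz mod fs = 3.9 kHz.
3.9 kHz ≤ fs/2 = 17.05 kHz, appears at 3.9 kHz.
Distinct values: {3.9 kHz, 4.9 kHz, 5.6 kHz, 10.6 kHz, 15.2 kHz} → 5.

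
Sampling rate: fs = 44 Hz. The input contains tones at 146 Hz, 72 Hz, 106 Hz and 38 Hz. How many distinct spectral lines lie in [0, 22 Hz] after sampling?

4

fs/2 = 22 Hz.
146 Hz mod fs = 14 Hz.
14 Hz ≤ fs/2 = 22 Hz, appears at 14 Hz.
72 Hz mod fs = 28 Hz.
28 Hz > fs/2 = 22 Hz, folds to fs − 28 Hz = 16 Hz.
106 Hz mod fs = 18 Hz.
18 Hz ≤ fs/2 = 22 Hz, appears at 18 Hz.
38 Hz > fs/2 = 22 Hz, folds to fs − 38 Hz = 6 Hz.
Distinct values: {6 Hz, 14 Hz, 16 Hz, 18 Hz} → 4.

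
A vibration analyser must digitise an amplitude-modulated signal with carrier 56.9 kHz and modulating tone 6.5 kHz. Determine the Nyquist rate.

AM sidebands sit at fc ± fm = 50.4 kHz and 63.4 kHz.
Highest-frequency component: 63.4 kHz.
Nyquist rate = 2 × 63.4 kHz = 126.8 kHz.

126.8 kHz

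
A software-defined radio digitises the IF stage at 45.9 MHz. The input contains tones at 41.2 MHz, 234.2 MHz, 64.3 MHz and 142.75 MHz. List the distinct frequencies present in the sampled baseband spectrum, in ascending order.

fs/2 = 22.95 MHz.
41.2 MHz > fs/2 = 22.95 MHz, folds to fs − 41.2 MHz = 4.7 MHz.
234.2 MHz mod fs = 4.7 MHz.
4.7 MHz ≤ fs/2 = 22.95 MHz, appears at 4.7 MHz.
64.3 MHz mod fs = 18.4 MHz.
18.4 MHz ≤ fs/2 = 22.95 MHz, appears at 18.4 MHz.
142.75 MHz mod fs = 5.05 MHz.
5.05 MHz ≤ fs/2 = 22.95 MHz, appears at 5.05 MHz.
Distinct values: {4.7 MHz, 5.05 MHz, 18.4 MHz}.

4.7 MHz, 5.05 MHz, 18.4 MHz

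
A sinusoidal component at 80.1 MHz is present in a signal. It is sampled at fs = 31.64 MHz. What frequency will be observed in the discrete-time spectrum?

80.1 MHz mod fs = 16.82 MHz.
16.82 MHz > fs/2 = 15.82 MHz, folds to fs − 16.82 MHz = 14.82 MHz.

14.82 MHz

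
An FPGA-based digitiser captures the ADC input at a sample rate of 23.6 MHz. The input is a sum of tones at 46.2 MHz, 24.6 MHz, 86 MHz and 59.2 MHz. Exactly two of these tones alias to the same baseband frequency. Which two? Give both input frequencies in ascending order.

24.6 MHz, 46.2 MHz

fs/2 = 11.8 MHz.
46.2 MHz mod fs = 22.6 MHz.
22.6 MHz > fs/2 = 11.8 MHz, folds to fs − 22.6 MHz = 1 MHz.
24.6 MHz mod fs = 1 MHz.
1 MHz ≤ fs/2 = 11.8 MHz, appears at 1 MHz.
86 MHz mod fs = 15.2 MHz.
15.2 MHz > fs/2 = 11.8 MHz, folds to fs − 15.2 MHz = 8.4 MHz.
59.2 MHz mod fs = 12 MHz.
12 MHz > fs/2 = 11.8 MHz, folds to fs − 12 MHz = 11.6 MHz.
24.6 MHz and 46.2 MHz both map to 1 MHz.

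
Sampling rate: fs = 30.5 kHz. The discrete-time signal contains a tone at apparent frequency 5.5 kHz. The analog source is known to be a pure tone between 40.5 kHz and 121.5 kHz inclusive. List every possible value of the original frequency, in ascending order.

Frequencies that alias to 5.5 kHz are k·fs ± 5.5 kHz for integer k ≥ 0.
k=0: 5.5 kHz.
k=1: 25 kHz, 36 kHz.
k=2: 55.5 kHz, 66.5 kHz.
k=3: 86 kHz, 97 kHz.
k=4: 116.5 kHz, 127.5 kHz.
k=5: 147 kHz, 158 kHz.
Within [40.5 kHz, 121.5 kHz]: 55.5 kHz, 66.5 kHz, 86 kHz, 97 kHz, 116.5 kHz.

55.5 kHz, 66.5 kHz, 86 kHz, 97 kHz, 116.5 kHz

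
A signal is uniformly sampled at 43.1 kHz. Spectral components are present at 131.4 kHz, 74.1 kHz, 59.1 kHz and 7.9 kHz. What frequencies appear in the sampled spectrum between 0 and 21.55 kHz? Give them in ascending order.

fs/2 = 21.55 kHz.
131.4 kHz mod fs = 2.1 kHz.
2.1 kHz ≤ fs/2 = 21.55 kHz, appears at 2.1 kHz.
74.1 kHz mod fs = 31 kHz.
31 kHz > fs/2 = 21.55 kHz, folds to fs − 31 kHz = 12.1 kHz.
59.1 kHz mod fs = 16 kHz.
16 kHz ≤ fs/2 = 21.55 kHz, appears at 16 kHz.
7.9 kHz ≤ fs/2 = 21.55 kHz, passes unchanged.
Distinct values: {2.1 kHz, 7.9 kHz, 12.1 kHz, 16 kHz}.

2.1 kHz, 7.9 kHz, 12.1 kHz, 16 kHz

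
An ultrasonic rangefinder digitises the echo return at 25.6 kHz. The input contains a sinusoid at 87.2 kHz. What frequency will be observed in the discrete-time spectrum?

10.4 kHz

87.2 kHz mod fs = 10.4 kHz.
10.4 kHz ≤ fs/2 = 12.8 kHz, appears at 10.4 kHz.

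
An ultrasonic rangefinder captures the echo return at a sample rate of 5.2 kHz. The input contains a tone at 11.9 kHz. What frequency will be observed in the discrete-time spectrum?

1.5 kHz

11.9 kHz mod fs = 1.5 kHz.
1.5 kHz ≤ fs/2 = 2.6 kHz, appears at 1.5 kHz.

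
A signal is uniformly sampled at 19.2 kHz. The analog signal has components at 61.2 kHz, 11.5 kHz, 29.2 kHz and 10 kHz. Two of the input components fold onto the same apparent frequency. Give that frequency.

fs/2 = 9.6 kHz.
61.2 kHz mod fs = 3.6 kHz.
3.6 kHz ≤ fs/2 = 9.6 kHz, appears at 3.6 kHz.
11.5 kHz > fs/2 = 9.6 kHz, folds to fs − 11.5 kHz = 7.7 kHz.
29.2 kHz mod fs = 10 kHz.
10 kHz > fs/2 = 9.6 kHz, folds to fs − 10 kHz = 9.2 kHz.
10 kHz > fs/2 = 9.6 kHz, folds to fs − 10 kHz = 9.2 kHz.
10 kHz and 29.2 kHz both map to 9.2 kHz.

9.2 kHz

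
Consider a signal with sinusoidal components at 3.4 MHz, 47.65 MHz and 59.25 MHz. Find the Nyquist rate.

Highest-frequency component: 59.25 MHz.
Nyquist rate = 2 × 59.25 MHz = 118.5 MHz.

118.5 MHz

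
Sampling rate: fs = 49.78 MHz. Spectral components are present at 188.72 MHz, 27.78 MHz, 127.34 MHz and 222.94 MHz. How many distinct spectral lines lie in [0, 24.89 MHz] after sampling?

3

fs/2 = 24.89 MHz.
188.72 MHz mod fs = 39.38 MHz.
39.38 MHz > fs/2 = 24.89 MHz, folds to fs − 39.38 MHz = 10.4 MHz.
27.78 MHz > fs/2 = 24.89 MHz, folds to fs − 27.78 MHz = 22 MHz.
127.34 MHz mod fs = 27.78 MHz.
27.78 MHz > fs/2 = 24.89 MHz, folds to fs − 27.78 MHz = 22 MHz.
222.94 MHz mod fs = 23.82 MHz.
23.82 MHz ≤ fs/2 = 24.89 MHz, appears at 23.82 MHz.
Distinct values: {10.4 MHz, 22 MHz, 23.82 MHz} → 3.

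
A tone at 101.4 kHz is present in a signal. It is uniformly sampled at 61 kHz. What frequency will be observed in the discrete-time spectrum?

20.6 kHz

101.4 kHz mod fs = 40.4 kHz.
40.4 kHz > fs/2 = 30.5 kHz, folds to fs − 40.4 kHz = 20.6 kHz.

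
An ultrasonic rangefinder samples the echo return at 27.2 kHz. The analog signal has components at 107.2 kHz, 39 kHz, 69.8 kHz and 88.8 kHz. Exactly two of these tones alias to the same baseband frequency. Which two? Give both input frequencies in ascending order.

39 kHz, 69.8 kHz

fs/2 = 13.6 kHz.
107.2 kHz mod fs = 25.6 kHz.
25.6 kHz > fs/2 = 13.6 kHz, folds to fs − 25.6 kHz = 1.6 kHz.
39 kHz mod fs = 11.8 kHz.
11.8 kHz ≤ fs/2 = 13.6 kHz, appears at 11.8 kHz.
69.8 kHz mod fs = 15.4 kHz.
15.4 kHz > fs/2 = 13.6 kHz, folds to fs − 15.4 kHz = 11.8 kHz.
88.8 kHz mod fs = 7.2 kHz.
7.2 kHz ≤ fs/2 = 13.6 kHz, appears at 7.2 kHz.
39 kHz and 69.8 kHz both map to 11.8 kHz.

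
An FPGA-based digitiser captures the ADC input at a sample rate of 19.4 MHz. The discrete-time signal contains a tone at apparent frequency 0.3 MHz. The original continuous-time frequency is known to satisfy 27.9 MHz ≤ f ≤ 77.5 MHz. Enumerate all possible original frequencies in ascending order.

Frequencies that alias to 0.3 MHz are k·fs ± 0.3 MHz for integer k ≥ 0.
k=0: 0.3 MHz.
k=1: 19.1 MHz, 19.7 MHz.
k=2: 38.5 MHz, 39.1 MHz.
k=3: 57.9 MHz, 58.5 MHz.
k=4: 77.3 MHz, 77.9 MHz.
k=5: 96.7 MHz, 97.3 MHz.
Within [27.9 MHz, 77.5 MHz]: 38.5 MHz, 39.1 MHz, 57.9 MHz, 58.5 MHz, 77.3 MHz.

38.5 MHz, 39.1 MHz, 57.9 MHz, 58.5 MHz, 77.3 MHz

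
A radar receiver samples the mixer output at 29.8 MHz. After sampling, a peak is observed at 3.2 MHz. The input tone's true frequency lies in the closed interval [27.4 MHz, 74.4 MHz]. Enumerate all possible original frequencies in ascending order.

33 MHz, 56.4 MHz, 62.8 MHz

Frequencies that alias to 3.2 MHz are k·fs ± 3.2 MHz for integer k ≥ 0.
k=0: 3.2 MHz.
k=1: 26.6 MHz, 33 MHz.
k=2: 56.4 MHz, 62.8 MHz.
k=3: 86.2 MHz, 92.6 MHz.
Within [27.4 MHz, 74.4 MHz]: 33 MHz, 56.4 MHz, 62.8 MHz.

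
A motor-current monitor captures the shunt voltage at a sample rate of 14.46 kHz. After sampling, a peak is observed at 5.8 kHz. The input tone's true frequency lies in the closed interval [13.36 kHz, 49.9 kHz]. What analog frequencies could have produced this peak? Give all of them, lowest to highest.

20.26 kHz, 23.12 kHz, 34.72 kHz, 37.58 kHz, 49.18 kHz

Frequencies that alias to 5.8 kHz are k·fs ± 5.8 kHz for integer k ≥ 0.
k=0: 5.8 kHz.
k=1: 8.66 kHz, 20.26 kHz.
k=2: 23.12 kHz, 34.72 kHz.
k=3: 37.58 kHz, 49.18 kHz.
k=4: 52.04 kHz, 63.64 kHz.
Within [13.36 kHz, 49.9 kHz]: 20.26 kHz, 23.12 kHz, 34.72 kHz, 37.58 kHz, 49.18 kHz.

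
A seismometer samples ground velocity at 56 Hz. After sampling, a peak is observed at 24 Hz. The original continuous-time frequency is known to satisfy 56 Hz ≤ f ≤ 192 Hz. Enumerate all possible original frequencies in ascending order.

80 Hz, 88 Hz, 136 Hz, 144 Hz, 192 Hz

Frequencies that alias to 24 Hz are k·fs ± 24 Hz for integer k ≥ 0.
k=0: 24 Hz.
k=1: 32 Hz, 80 Hz.
k=2: 88 Hz, 136 Hz.
k=3: 144 Hz, 192 Hz.
k=4: 200 Hz, 248 Hz.
Within [56 Hz, 192 Hz]: 80 Hz, 88 Hz, 136 Hz, 144 Hz, 192 Hz.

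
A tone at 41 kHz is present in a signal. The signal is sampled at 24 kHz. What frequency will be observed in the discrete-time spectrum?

41 kHz mod fs = 17 kHz.
17 kHz > fs/2 = 12 kHz, folds to fs − 17 kHz = 7 kHz.

7 kHz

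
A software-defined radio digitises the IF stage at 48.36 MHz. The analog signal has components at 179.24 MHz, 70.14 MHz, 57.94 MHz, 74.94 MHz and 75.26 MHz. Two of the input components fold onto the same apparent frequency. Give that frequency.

21.78 MHz

fs/2 = 24.18 MHz.
179.24 MHz mod fs = 34.16 MHz.
34.16 MHz > fs/2 = 24.18 MHz, folds to fs − 34.16 MHz = 14.2 MHz.
70.14 MHz mod fs = 21.78 MHz.
21.78 MHz ≤ fs/2 = 24.18 MHz, appears at 21.78 MHz.
57.94 MHz mod fs = 9.58 MHz.
9.58 MHz ≤ fs/2 = 24.18 MHz, appears at 9.58 MHz.
74.94 MHz mod fs = 26.58 MHz.
26.58 MHz > fs/2 = 24.18 MHz, folds to fs − 26.58 MHz = 21.78 MHz.
75.26 MHz mod fs = 26.9 MHz.
26.9 MHz > fs/2 = 24.18 MHz, folds to fs − 26.9 MHz = 21.46 MHz.
70.14 MHz and 74.94 MHz both map to 21.78 MHz.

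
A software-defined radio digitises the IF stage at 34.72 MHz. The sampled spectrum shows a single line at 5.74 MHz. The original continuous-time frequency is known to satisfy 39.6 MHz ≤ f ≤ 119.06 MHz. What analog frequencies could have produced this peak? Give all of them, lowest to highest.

40.46 MHz, 63.7 MHz, 75.18 MHz, 98.42 MHz, 109.9 MHz

Frequencies that alias to 5.74 MHz are k·fs ± 5.74 MHz for integer k ≥ 0.
k=0: 5.74 MHz.
k=1: 28.98 MHz, 40.46 MHz.
k=2: 63.7 MHz, 75.18 MHz.
k=3: 98.42 MHz, 109.9 MHz.
k=4: 133.14 MHz, 144.62 MHz.
Within [39.6 MHz, 119.06 MHz]: 40.46 MHz, 63.7 MHz, 75.18 MHz, 98.42 MHz, 109.9 MHz.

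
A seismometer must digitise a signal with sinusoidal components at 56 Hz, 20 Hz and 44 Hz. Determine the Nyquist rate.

Highest-frequency component: 56 Hz.
Nyquist rate = 2 × 56 Hz = 112 Hz.

112 Hz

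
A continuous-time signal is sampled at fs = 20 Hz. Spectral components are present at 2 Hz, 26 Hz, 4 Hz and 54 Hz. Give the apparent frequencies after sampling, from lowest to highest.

2 Hz, 4 Hz, 6 Hz

fs/2 = 10 Hz.
2 Hz ≤ fs/2 = 10 Hz, passes unchanged.
26 Hz mod fs = 6 Hz.
6 Hz ≤ fs/2 = 10 Hz, appears at 6 Hz.
4 Hz ≤ fs/2 = 10 Hz, passes unchanged.
54 Hz mod fs = 14 Hz.
14 Hz > fs/2 = 10 Hz, folds to fs − 14 Hz = 6 Hz.
Distinct values: {2 Hz, 4 Hz, 6 Hz}.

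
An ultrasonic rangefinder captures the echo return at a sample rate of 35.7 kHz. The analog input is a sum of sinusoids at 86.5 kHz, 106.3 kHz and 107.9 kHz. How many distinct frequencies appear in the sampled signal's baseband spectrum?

2

fs/2 = 17.85 kHz.
86.5 kHz mod fs = 15.1 kHz.
15.1 kHz ≤ fs/2 = 17.85 kHz, appears at 15.1 kHz.
106.3 kHz mod fs = 34.9 kHz.
34.9 kHz > fs/2 = 17.85 kHz, folds to fs − 34.9 kHz = 0.8 kHz.
107.9 kHz mod fs = 0.8 kHz.
0.8 kHz ≤ fs/2 = 17.85 kHz, appears at 0.8 kHz.
Distinct values: {0.8 kHz, 15.1 kHz} → 2.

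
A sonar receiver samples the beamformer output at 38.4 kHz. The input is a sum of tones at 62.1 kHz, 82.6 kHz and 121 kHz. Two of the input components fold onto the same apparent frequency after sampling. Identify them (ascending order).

82.6 kHz, 121 kHz

fs/2 = 19.2 kHz.
62.1 kHz mod fs = 23.7 kHz.
23.7 kHz > fs/2 = 19.2 kHz, folds to fs − 23.7 kHz = 14.7 kHz.
82.6 kHz mod fs = 5.8 kHz.
5.8 kHz ≤ fs/2 = 19.2 kHz, appears at 5.8 kHz.
121 kHz mod fs = 5.8 kHz.
5.8 kHz ≤ fs/2 = 19.2 kHz, appears at 5.8 kHz.
82.6 kHz and 121 kHz both map to 5.8 kHz.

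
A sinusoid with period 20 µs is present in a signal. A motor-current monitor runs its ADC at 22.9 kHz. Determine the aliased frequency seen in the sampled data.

4.2 kHz

T = 20 µs → f = 1/T = 50 kHz.
50 kHz mod fs = 4.2 kHz.
4.2 kHz ≤ fs/2 = 11.45 kHz, appears at 4.2 kHz.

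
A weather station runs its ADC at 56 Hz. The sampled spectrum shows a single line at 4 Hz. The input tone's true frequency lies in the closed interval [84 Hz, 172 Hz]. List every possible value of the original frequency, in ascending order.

108 Hz, 116 Hz, 164 Hz, 172 Hz

Frequencies that alias to 4 Hz are k·fs ± 4 Hz for integer k ≥ 0.
k=0: 4 Hz.
k=1: 52 Hz, 60 Hz.
k=2: 108 Hz, 116 Hz.
k=3: 164 Hz, 172 Hz.
k=4: 220 Hz, 228 Hz.
Within [84 Hz, 172 Hz]: 108 Hz, 116 Hz, 164 Hz, 172 Hz.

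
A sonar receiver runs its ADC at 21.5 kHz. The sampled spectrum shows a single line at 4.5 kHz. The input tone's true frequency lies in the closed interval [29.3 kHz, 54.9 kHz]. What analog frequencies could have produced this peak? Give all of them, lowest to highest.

38.5 kHz, 47.5 kHz

Frequencies that alias to 4.5 kHz are k·fs ± 4.5 kHz for integer k ≥ 0.
k=0: 4.5 kHz.
k=1: 17 kHz, 26 kHz.
k=2: 38.5 kHz, 47.5 kHz.
k=3: 60 kHz, 69 kHz.
Within [29.3 kHz, 54.9 kHz]: 38.5 kHz, 47.5 kHz.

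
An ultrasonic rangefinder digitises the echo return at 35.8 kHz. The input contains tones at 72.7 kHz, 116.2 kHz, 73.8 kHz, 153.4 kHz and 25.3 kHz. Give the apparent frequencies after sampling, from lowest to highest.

1.1 kHz, 2.2 kHz, 8.8 kHz, 10.2 kHz, 10.5 kHz

fs/2 = 17.9 kHz.
72.7 kHz mod fs = 1.1 kHz.
1.1 kHz ≤ fs/2 = 17.9 kHz, appears at 1.1 kHz.
116.2 kHz mod fs = 8.8 kHz.
8.8 kHz ≤ fs/2 = 17.9 kHz, appears at 8.8 kHz.
73.8 kHz mod fs = 2.2 kHz.
2.2 kHz ≤ fs/2 = 17.9 kHz, appears at 2.2 kHz.
153.4 kHz mod fs = 10.2 kHz.
10.2 kHz ≤ fs/2 = 17.9 kHz, appears at 10.2 kHz.
25.3 kHz > fs/2 = 17.9 kHz, folds to fs − 25.3 kHz = 10.5 kHz.
Distinct values: {1.1 kHz, 2.2 kHz, 8.8 kHz, 10.2 kHz, 10.5 kHz}.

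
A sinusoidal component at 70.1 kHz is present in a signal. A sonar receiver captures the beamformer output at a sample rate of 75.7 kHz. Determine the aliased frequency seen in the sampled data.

5.6 kHz

70.1 kHz > fs/2 = 37.85 kHz, folds to fs − 70.1 kHz = 5.6 kHz.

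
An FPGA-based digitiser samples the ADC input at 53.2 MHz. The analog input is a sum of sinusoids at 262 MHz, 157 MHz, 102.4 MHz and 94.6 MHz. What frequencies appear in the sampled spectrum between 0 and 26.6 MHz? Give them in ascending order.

fs/2 = 26.6 MHz.
262 MHz mod fs = 49.2 MHz.
49.2 MHz > fs/2 = 26.6 MHz, folds to fs − 49.2 MHz = 4 MHz.
157 MHz mod fs = 50.6 MHz.
50.6 MHz > fs/2 = 26.6 MHz, folds to fs − 50.6 MHz = 2.6 MHz.
102.4 MHz mod fs = 49.2 MHz.
49.2 MHz > fs/2 = 26.6 MHz, folds to fs − 49.2 MHz = 4 MHz.
94.6 MHz mod fs = 41.4 MHz.
41.4 MHz > fs/2 = 26.6 MHz, folds to fs − 41.4 MHz = 11.8 MHz.
Distinct values: {2.6 MHz, 4 MHz, 11.8 MHz}.

2.6 MHz, 4 MHz, 11.8 MHz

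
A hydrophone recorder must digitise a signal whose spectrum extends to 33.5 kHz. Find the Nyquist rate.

67 kHz

Nyquist rate = 2 × 33.5 kHz = 67 kHz.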